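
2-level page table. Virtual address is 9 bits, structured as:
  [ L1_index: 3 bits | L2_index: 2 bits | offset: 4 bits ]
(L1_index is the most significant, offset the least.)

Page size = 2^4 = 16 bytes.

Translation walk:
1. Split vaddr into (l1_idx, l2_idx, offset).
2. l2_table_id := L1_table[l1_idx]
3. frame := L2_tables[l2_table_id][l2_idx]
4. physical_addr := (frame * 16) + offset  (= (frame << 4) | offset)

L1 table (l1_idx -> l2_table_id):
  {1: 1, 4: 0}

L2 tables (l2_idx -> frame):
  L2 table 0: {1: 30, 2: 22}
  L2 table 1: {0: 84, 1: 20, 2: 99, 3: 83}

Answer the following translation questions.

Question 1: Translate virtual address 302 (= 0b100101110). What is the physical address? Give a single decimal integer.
Answer: 366

Derivation:
vaddr = 302 = 0b100101110
Split: l1_idx=4, l2_idx=2, offset=14
L1[4] = 0
L2[0][2] = 22
paddr = 22 * 16 + 14 = 366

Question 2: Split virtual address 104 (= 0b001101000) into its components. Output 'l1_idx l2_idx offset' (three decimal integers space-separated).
Answer: 1 2 8

Derivation:
vaddr = 104 = 0b001101000
  top 3 bits -> l1_idx = 1
  next 2 bits -> l2_idx = 2
  bottom 4 bits -> offset = 8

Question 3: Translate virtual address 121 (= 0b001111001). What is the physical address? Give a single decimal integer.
Answer: 1337

Derivation:
vaddr = 121 = 0b001111001
Split: l1_idx=1, l2_idx=3, offset=9
L1[1] = 1
L2[1][3] = 83
paddr = 83 * 16 + 9 = 1337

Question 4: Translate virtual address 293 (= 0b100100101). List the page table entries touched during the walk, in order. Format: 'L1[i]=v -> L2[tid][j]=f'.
Answer: L1[4]=0 -> L2[0][2]=22

Derivation:
vaddr = 293 = 0b100100101
Split: l1_idx=4, l2_idx=2, offset=5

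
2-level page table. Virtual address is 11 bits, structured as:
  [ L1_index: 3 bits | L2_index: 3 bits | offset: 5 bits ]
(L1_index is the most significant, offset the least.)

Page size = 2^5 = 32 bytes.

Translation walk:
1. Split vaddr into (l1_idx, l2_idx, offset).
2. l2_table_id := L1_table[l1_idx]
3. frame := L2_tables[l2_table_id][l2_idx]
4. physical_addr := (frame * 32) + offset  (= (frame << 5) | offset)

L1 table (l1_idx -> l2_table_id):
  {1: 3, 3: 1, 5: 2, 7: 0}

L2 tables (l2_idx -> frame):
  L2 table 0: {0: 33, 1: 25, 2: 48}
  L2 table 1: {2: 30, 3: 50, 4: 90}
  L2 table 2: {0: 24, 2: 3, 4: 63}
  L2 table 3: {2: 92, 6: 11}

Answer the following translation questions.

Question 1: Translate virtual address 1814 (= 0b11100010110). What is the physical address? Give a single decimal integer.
vaddr = 1814 = 0b11100010110
Split: l1_idx=7, l2_idx=0, offset=22
L1[7] = 0
L2[0][0] = 33
paddr = 33 * 32 + 22 = 1078

Answer: 1078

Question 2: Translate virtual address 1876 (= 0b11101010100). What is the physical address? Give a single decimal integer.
Answer: 1556

Derivation:
vaddr = 1876 = 0b11101010100
Split: l1_idx=7, l2_idx=2, offset=20
L1[7] = 0
L2[0][2] = 48
paddr = 48 * 32 + 20 = 1556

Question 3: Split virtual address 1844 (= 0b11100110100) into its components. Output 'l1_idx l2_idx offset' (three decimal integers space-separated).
Answer: 7 1 20

Derivation:
vaddr = 1844 = 0b11100110100
  top 3 bits -> l1_idx = 7
  next 3 bits -> l2_idx = 1
  bottom 5 bits -> offset = 20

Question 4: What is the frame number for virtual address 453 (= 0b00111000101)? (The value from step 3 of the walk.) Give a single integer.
vaddr = 453: l1_idx=1, l2_idx=6
L1[1] = 3; L2[3][6] = 11

Answer: 11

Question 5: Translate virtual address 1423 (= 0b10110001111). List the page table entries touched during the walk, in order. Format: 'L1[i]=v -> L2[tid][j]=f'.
Answer: L1[5]=2 -> L2[2][4]=63

Derivation:
vaddr = 1423 = 0b10110001111
Split: l1_idx=5, l2_idx=4, offset=15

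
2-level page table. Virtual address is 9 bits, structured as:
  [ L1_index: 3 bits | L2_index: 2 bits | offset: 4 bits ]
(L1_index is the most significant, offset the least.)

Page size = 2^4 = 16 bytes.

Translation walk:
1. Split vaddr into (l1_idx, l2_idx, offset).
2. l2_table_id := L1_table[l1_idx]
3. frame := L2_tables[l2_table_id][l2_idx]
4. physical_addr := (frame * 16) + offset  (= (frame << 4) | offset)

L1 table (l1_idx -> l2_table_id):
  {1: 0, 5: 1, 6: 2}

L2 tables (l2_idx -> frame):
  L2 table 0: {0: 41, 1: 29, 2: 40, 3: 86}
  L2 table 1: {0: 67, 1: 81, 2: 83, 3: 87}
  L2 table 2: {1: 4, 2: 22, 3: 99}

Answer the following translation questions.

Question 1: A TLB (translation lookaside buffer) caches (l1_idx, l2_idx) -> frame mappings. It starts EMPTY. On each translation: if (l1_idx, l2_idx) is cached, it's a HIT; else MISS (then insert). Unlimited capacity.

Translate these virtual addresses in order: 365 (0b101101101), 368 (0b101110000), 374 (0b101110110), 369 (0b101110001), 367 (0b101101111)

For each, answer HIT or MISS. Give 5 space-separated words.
Answer: MISS MISS HIT HIT HIT

Derivation:
vaddr=365: (5,2) not in TLB -> MISS, insert
vaddr=368: (5,3) not in TLB -> MISS, insert
vaddr=374: (5,3) in TLB -> HIT
vaddr=369: (5,3) in TLB -> HIT
vaddr=367: (5,2) in TLB -> HIT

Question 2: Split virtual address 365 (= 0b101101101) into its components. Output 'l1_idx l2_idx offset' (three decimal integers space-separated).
vaddr = 365 = 0b101101101
  top 3 bits -> l1_idx = 5
  next 2 bits -> l2_idx = 2
  bottom 4 bits -> offset = 13

Answer: 5 2 13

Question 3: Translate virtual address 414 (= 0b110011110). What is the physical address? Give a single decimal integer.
vaddr = 414 = 0b110011110
Split: l1_idx=6, l2_idx=1, offset=14
L1[6] = 2
L2[2][1] = 4
paddr = 4 * 16 + 14 = 78

Answer: 78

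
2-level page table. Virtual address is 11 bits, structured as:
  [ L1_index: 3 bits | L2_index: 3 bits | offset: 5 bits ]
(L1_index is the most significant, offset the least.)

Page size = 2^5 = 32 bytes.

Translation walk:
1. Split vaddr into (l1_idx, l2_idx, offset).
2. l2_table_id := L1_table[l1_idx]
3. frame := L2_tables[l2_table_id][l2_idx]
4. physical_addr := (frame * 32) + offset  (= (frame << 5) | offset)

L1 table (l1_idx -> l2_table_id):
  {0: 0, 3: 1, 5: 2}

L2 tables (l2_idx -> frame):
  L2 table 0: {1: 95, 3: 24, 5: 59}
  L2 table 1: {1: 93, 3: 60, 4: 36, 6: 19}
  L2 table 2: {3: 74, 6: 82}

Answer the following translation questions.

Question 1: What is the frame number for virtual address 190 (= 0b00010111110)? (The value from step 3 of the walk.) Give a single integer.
vaddr = 190: l1_idx=0, l2_idx=5
L1[0] = 0; L2[0][5] = 59

Answer: 59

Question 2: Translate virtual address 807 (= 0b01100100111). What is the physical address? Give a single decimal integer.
vaddr = 807 = 0b01100100111
Split: l1_idx=3, l2_idx=1, offset=7
L1[3] = 1
L2[1][1] = 93
paddr = 93 * 32 + 7 = 2983

Answer: 2983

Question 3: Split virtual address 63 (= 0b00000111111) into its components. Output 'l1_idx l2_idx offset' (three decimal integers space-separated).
Answer: 0 1 31

Derivation:
vaddr = 63 = 0b00000111111
  top 3 bits -> l1_idx = 0
  next 3 bits -> l2_idx = 1
  bottom 5 bits -> offset = 31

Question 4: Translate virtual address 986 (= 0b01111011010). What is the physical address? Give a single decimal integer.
vaddr = 986 = 0b01111011010
Split: l1_idx=3, l2_idx=6, offset=26
L1[3] = 1
L2[1][6] = 19
paddr = 19 * 32 + 26 = 634

Answer: 634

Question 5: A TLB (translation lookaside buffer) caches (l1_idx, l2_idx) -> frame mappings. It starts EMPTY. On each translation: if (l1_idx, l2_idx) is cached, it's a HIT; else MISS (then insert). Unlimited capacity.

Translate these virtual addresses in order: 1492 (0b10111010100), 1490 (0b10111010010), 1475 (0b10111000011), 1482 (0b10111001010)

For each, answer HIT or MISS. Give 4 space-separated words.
vaddr=1492: (5,6) not in TLB -> MISS, insert
vaddr=1490: (5,6) in TLB -> HIT
vaddr=1475: (5,6) in TLB -> HIT
vaddr=1482: (5,6) in TLB -> HIT

Answer: MISS HIT HIT HIT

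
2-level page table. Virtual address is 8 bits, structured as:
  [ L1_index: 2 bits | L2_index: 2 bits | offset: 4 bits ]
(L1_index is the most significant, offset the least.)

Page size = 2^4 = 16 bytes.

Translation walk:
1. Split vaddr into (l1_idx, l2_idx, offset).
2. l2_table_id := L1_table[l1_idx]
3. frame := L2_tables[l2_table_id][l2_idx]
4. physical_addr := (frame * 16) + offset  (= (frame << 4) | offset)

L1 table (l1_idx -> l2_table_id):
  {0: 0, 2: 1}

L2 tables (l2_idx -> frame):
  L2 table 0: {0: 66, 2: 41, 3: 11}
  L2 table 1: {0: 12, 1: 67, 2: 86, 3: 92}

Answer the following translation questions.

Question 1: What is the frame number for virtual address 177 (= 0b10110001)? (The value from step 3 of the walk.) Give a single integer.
Answer: 92

Derivation:
vaddr = 177: l1_idx=2, l2_idx=3
L1[2] = 1; L2[1][3] = 92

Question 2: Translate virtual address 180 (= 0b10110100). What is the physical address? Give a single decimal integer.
Answer: 1476

Derivation:
vaddr = 180 = 0b10110100
Split: l1_idx=2, l2_idx=3, offset=4
L1[2] = 1
L2[1][3] = 92
paddr = 92 * 16 + 4 = 1476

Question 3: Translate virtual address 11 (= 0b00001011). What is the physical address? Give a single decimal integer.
vaddr = 11 = 0b00001011
Split: l1_idx=0, l2_idx=0, offset=11
L1[0] = 0
L2[0][0] = 66
paddr = 66 * 16 + 11 = 1067

Answer: 1067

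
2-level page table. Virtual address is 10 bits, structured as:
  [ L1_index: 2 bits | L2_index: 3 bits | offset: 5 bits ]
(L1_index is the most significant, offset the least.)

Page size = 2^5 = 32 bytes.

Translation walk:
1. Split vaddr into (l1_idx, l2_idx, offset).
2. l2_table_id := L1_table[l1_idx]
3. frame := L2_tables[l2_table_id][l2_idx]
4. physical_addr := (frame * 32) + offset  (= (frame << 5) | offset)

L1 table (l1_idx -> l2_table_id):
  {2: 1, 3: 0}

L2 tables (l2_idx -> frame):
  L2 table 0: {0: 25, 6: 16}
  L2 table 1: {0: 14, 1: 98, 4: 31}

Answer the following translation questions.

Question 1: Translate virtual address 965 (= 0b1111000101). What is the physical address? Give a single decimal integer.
vaddr = 965 = 0b1111000101
Split: l1_idx=3, l2_idx=6, offset=5
L1[3] = 0
L2[0][6] = 16
paddr = 16 * 32 + 5 = 517

Answer: 517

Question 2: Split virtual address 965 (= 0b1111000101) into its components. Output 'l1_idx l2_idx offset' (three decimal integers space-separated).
vaddr = 965 = 0b1111000101
  top 2 bits -> l1_idx = 3
  next 3 bits -> l2_idx = 6
  bottom 5 bits -> offset = 5

Answer: 3 6 5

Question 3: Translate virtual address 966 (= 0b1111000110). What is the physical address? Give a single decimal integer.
vaddr = 966 = 0b1111000110
Split: l1_idx=3, l2_idx=6, offset=6
L1[3] = 0
L2[0][6] = 16
paddr = 16 * 32 + 6 = 518

Answer: 518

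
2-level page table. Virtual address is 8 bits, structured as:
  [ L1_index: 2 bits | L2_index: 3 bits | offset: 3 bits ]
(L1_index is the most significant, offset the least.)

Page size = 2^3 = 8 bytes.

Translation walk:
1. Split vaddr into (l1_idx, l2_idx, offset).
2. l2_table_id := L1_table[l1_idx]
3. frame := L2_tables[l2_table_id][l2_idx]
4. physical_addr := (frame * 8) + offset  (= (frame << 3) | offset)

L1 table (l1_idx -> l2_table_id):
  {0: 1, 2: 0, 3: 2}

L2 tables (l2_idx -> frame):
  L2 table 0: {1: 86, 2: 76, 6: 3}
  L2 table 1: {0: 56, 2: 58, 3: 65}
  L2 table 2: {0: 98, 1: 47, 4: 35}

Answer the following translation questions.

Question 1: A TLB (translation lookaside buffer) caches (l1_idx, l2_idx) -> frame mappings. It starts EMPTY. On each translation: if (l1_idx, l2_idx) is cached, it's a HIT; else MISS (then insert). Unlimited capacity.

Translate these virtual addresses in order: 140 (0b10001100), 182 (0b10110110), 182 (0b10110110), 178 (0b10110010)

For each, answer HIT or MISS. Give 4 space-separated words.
Answer: MISS MISS HIT HIT

Derivation:
vaddr=140: (2,1) not in TLB -> MISS, insert
vaddr=182: (2,6) not in TLB -> MISS, insert
vaddr=182: (2,6) in TLB -> HIT
vaddr=178: (2,6) in TLB -> HIT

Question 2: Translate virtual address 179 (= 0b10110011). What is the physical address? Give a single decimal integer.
Answer: 27

Derivation:
vaddr = 179 = 0b10110011
Split: l1_idx=2, l2_idx=6, offset=3
L1[2] = 0
L2[0][6] = 3
paddr = 3 * 8 + 3 = 27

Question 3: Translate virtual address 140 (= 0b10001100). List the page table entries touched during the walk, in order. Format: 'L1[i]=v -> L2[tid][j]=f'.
vaddr = 140 = 0b10001100
Split: l1_idx=2, l2_idx=1, offset=4

Answer: L1[2]=0 -> L2[0][1]=86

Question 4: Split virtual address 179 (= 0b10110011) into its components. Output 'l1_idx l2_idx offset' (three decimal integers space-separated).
vaddr = 179 = 0b10110011
  top 2 bits -> l1_idx = 2
  next 3 bits -> l2_idx = 6
  bottom 3 bits -> offset = 3

Answer: 2 6 3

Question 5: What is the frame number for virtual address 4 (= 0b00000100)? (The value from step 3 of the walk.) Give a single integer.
vaddr = 4: l1_idx=0, l2_idx=0
L1[0] = 1; L2[1][0] = 56

Answer: 56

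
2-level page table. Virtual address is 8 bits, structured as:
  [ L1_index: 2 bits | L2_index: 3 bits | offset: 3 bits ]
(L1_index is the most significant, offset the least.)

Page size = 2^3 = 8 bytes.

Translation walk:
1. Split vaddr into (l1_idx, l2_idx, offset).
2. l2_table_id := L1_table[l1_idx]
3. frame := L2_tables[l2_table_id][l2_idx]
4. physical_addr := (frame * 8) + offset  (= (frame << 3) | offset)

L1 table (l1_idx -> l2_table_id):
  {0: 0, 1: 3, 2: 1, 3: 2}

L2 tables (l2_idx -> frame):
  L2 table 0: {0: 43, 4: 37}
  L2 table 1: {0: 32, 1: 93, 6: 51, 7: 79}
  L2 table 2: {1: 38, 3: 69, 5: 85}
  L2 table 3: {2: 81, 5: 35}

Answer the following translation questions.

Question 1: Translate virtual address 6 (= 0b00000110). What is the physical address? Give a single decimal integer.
vaddr = 6 = 0b00000110
Split: l1_idx=0, l2_idx=0, offset=6
L1[0] = 0
L2[0][0] = 43
paddr = 43 * 8 + 6 = 350

Answer: 350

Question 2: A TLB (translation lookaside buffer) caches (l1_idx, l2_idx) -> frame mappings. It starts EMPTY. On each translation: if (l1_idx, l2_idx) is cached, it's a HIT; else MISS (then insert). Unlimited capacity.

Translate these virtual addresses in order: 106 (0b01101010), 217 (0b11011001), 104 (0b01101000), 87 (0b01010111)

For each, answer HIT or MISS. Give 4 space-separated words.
vaddr=106: (1,5) not in TLB -> MISS, insert
vaddr=217: (3,3) not in TLB -> MISS, insert
vaddr=104: (1,5) in TLB -> HIT
vaddr=87: (1,2) not in TLB -> MISS, insert

Answer: MISS MISS HIT MISS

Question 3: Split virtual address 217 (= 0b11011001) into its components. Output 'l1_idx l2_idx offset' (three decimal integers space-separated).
Answer: 3 3 1

Derivation:
vaddr = 217 = 0b11011001
  top 2 bits -> l1_idx = 3
  next 3 bits -> l2_idx = 3
  bottom 3 bits -> offset = 1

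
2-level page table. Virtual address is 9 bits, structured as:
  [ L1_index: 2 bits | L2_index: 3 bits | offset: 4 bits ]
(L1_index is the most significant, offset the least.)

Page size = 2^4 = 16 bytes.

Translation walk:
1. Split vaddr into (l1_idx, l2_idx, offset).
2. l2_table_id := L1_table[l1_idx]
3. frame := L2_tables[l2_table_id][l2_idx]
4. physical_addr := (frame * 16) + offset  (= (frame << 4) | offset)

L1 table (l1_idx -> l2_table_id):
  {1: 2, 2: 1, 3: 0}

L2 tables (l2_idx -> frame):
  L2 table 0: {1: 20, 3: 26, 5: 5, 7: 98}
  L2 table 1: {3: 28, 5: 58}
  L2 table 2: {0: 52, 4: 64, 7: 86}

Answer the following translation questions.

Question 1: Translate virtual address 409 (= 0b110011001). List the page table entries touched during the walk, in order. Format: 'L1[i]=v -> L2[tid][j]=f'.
Answer: L1[3]=0 -> L2[0][1]=20

Derivation:
vaddr = 409 = 0b110011001
Split: l1_idx=3, l2_idx=1, offset=9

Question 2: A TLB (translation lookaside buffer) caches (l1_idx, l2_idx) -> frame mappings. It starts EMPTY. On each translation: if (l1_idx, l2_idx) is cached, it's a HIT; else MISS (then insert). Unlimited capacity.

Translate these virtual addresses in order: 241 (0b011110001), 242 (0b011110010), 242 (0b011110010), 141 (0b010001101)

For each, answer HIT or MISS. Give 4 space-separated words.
vaddr=241: (1,7) not in TLB -> MISS, insert
vaddr=242: (1,7) in TLB -> HIT
vaddr=242: (1,7) in TLB -> HIT
vaddr=141: (1,0) not in TLB -> MISS, insert

Answer: MISS HIT HIT MISS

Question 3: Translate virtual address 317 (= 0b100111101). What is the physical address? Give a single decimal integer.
Answer: 461

Derivation:
vaddr = 317 = 0b100111101
Split: l1_idx=2, l2_idx=3, offset=13
L1[2] = 1
L2[1][3] = 28
paddr = 28 * 16 + 13 = 461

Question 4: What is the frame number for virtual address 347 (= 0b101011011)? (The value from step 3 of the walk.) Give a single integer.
Answer: 58

Derivation:
vaddr = 347: l1_idx=2, l2_idx=5
L1[2] = 1; L2[1][5] = 58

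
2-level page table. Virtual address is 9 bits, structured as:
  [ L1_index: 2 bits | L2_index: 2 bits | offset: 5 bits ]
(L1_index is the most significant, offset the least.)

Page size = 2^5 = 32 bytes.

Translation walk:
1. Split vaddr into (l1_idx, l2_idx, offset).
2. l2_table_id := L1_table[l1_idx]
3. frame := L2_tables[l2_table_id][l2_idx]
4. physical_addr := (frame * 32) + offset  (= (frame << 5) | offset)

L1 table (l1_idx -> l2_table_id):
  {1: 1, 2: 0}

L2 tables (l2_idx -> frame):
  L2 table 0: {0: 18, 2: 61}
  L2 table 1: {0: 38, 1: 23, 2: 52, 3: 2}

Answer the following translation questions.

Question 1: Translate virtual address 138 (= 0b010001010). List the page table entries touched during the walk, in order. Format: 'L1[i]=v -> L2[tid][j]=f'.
vaddr = 138 = 0b010001010
Split: l1_idx=1, l2_idx=0, offset=10

Answer: L1[1]=1 -> L2[1][0]=38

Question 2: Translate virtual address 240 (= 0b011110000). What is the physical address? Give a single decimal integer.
vaddr = 240 = 0b011110000
Split: l1_idx=1, l2_idx=3, offset=16
L1[1] = 1
L2[1][3] = 2
paddr = 2 * 32 + 16 = 80

Answer: 80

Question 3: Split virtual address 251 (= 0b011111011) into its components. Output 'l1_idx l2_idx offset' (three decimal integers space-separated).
vaddr = 251 = 0b011111011
  top 2 bits -> l1_idx = 1
  next 2 bits -> l2_idx = 3
  bottom 5 bits -> offset = 27

Answer: 1 3 27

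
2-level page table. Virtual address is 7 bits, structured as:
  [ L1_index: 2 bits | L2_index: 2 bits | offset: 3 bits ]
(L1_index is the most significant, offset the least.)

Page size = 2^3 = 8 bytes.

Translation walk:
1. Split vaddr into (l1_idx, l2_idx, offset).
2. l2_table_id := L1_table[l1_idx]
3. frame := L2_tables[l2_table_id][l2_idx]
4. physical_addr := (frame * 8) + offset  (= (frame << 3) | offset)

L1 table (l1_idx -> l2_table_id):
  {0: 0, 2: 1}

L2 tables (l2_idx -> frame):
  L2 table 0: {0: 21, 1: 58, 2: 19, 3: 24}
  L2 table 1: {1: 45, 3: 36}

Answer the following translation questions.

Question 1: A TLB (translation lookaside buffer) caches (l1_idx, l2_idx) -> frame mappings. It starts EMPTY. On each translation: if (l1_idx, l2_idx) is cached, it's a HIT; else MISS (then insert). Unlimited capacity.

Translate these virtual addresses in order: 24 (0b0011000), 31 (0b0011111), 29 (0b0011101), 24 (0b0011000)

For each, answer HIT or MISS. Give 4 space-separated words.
Answer: MISS HIT HIT HIT

Derivation:
vaddr=24: (0,3) not in TLB -> MISS, insert
vaddr=31: (0,3) in TLB -> HIT
vaddr=29: (0,3) in TLB -> HIT
vaddr=24: (0,3) in TLB -> HIT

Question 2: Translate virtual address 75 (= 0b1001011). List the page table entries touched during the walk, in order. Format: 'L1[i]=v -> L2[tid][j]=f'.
vaddr = 75 = 0b1001011
Split: l1_idx=2, l2_idx=1, offset=3

Answer: L1[2]=1 -> L2[1][1]=45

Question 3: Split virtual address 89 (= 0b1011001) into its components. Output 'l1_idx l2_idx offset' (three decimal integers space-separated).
vaddr = 89 = 0b1011001
  top 2 bits -> l1_idx = 2
  next 2 bits -> l2_idx = 3
  bottom 3 bits -> offset = 1

Answer: 2 3 1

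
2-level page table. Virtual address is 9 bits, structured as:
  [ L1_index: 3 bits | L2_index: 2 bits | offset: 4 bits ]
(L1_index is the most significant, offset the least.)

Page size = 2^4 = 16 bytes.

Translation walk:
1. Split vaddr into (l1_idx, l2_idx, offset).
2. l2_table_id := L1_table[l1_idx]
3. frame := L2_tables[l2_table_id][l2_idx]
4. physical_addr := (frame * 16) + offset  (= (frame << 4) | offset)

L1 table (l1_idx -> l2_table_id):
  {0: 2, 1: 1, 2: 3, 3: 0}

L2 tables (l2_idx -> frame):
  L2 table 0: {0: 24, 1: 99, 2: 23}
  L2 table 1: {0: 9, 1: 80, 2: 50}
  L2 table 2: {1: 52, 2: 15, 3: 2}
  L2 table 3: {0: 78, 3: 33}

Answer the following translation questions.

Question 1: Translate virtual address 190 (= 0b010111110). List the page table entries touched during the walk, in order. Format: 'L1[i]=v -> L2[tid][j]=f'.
vaddr = 190 = 0b010111110
Split: l1_idx=2, l2_idx=3, offset=14

Answer: L1[2]=3 -> L2[3][3]=33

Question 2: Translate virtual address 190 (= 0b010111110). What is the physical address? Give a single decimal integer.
Answer: 542

Derivation:
vaddr = 190 = 0b010111110
Split: l1_idx=2, l2_idx=3, offset=14
L1[2] = 3
L2[3][3] = 33
paddr = 33 * 16 + 14 = 542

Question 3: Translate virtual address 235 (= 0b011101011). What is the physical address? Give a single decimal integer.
vaddr = 235 = 0b011101011
Split: l1_idx=3, l2_idx=2, offset=11
L1[3] = 0
L2[0][2] = 23
paddr = 23 * 16 + 11 = 379

Answer: 379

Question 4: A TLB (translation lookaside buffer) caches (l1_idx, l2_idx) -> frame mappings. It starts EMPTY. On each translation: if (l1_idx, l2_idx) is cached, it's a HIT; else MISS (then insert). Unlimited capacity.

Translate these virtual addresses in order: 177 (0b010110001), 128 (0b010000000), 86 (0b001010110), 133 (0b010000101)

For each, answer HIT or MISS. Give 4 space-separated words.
Answer: MISS MISS MISS HIT

Derivation:
vaddr=177: (2,3) not in TLB -> MISS, insert
vaddr=128: (2,0) not in TLB -> MISS, insert
vaddr=86: (1,1) not in TLB -> MISS, insert
vaddr=133: (2,0) in TLB -> HIT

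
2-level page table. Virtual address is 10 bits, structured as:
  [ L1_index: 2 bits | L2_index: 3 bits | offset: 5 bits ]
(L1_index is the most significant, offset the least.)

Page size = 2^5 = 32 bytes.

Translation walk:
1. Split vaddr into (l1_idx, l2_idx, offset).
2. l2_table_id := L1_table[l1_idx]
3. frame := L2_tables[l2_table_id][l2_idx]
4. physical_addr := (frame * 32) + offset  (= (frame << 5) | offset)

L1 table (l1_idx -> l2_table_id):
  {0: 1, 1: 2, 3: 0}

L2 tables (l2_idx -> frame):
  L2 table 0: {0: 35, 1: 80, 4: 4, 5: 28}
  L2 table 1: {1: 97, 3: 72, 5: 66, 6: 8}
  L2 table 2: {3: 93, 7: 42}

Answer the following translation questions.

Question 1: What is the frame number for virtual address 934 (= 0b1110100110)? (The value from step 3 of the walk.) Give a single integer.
vaddr = 934: l1_idx=3, l2_idx=5
L1[3] = 0; L2[0][5] = 28

Answer: 28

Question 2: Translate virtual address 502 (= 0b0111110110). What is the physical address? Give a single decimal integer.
Answer: 1366

Derivation:
vaddr = 502 = 0b0111110110
Split: l1_idx=1, l2_idx=7, offset=22
L1[1] = 2
L2[2][7] = 42
paddr = 42 * 32 + 22 = 1366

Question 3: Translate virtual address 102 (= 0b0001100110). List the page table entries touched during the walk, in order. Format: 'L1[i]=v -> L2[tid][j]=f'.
Answer: L1[0]=1 -> L2[1][3]=72

Derivation:
vaddr = 102 = 0b0001100110
Split: l1_idx=0, l2_idx=3, offset=6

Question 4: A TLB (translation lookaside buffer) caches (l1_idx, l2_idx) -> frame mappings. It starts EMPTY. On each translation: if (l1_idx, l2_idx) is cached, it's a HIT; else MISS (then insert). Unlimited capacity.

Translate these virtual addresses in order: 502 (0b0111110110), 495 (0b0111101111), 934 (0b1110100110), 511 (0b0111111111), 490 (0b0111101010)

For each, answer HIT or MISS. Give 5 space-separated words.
vaddr=502: (1,7) not in TLB -> MISS, insert
vaddr=495: (1,7) in TLB -> HIT
vaddr=934: (3,5) not in TLB -> MISS, insert
vaddr=511: (1,7) in TLB -> HIT
vaddr=490: (1,7) in TLB -> HIT

Answer: MISS HIT MISS HIT HIT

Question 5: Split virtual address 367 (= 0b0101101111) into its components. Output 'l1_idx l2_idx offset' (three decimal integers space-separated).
vaddr = 367 = 0b0101101111
  top 2 bits -> l1_idx = 1
  next 3 bits -> l2_idx = 3
  bottom 5 bits -> offset = 15

Answer: 1 3 15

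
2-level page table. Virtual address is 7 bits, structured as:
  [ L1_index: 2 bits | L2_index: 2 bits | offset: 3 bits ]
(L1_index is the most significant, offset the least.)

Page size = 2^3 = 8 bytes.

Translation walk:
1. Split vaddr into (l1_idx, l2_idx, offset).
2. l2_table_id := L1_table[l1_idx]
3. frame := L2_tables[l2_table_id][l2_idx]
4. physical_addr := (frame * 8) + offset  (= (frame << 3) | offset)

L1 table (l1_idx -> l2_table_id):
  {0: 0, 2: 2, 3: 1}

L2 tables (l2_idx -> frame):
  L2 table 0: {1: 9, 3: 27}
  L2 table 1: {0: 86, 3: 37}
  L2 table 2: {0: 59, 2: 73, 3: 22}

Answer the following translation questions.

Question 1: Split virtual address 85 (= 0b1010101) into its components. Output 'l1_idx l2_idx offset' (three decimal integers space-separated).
Answer: 2 2 5

Derivation:
vaddr = 85 = 0b1010101
  top 2 bits -> l1_idx = 2
  next 2 bits -> l2_idx = 2
  bottom 3 bits -> offset = 5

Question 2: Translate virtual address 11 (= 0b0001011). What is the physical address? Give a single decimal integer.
vaddr = 11 = 0b0001011
Split: l1_idx=0, l2_idx=1, offset=3
L1[0] = 0
L2[0][1] = 9
paddr = 9 * 8 + 3 = 75

Answer: 75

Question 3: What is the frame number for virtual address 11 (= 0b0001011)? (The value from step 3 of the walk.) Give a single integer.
vaddr = 11: l1_idx=0, l2_idx=1
L1[0] = 0; L2[0][1] = 9

Answer: 9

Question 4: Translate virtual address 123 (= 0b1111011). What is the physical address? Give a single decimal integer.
Answer: 299

Derivation:
vaddr = 123 = 0b1111011
Split: l1_idx=3, l2_idx=3, offset=3
L1[3] = 1
L2[1][3] = 37
paddr = 37 * 8 + 3 = 299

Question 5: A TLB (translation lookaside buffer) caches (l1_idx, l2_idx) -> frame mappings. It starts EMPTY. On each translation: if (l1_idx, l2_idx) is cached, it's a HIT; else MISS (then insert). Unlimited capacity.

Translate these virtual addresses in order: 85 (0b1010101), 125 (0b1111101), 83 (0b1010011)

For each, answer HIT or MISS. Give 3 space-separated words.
Answer: MISS MISS HIT

Derivation:
vaddr=85: (2,2) not in TLB -> MISS, insert
vaddr=125: (3,3) not in TLB -> MISS, insert
vaddr=83: (2,2) in TLB -> HIT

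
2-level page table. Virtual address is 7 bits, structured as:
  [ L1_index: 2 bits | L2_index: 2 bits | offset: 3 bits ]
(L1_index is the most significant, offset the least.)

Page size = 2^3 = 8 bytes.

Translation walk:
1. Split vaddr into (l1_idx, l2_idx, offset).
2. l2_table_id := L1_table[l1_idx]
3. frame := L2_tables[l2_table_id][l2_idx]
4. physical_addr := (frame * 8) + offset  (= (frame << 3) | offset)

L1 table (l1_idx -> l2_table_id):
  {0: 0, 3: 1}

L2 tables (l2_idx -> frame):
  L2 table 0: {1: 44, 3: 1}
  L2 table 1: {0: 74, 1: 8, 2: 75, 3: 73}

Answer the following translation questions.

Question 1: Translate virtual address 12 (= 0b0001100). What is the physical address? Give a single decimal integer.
vaddr = 12 = 0b0001100
Split: l1_idx=0, l2_idx=1, offset=4
L1[0] = 0
L2[0][1] = 44
paddr = 44 * 8 + 4 = 356

Answer: 356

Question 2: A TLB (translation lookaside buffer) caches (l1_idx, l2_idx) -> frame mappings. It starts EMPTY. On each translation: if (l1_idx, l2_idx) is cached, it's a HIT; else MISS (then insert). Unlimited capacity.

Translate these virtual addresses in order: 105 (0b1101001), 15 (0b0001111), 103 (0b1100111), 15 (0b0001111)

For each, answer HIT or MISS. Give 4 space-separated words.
Answer: MISS MISS MISS HIT

Derivation:
vaddr=105: (3,1) not in TLB -> MISS, insert
vaddr=15: (0,1) not in TLB -> MISS, insert
vaddr=103: (3,0) not in TLB -> MISS, insert
vaddr=15: (0,1) in TLB -> HIT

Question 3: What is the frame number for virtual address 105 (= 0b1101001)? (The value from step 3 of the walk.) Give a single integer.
vaddr = 105: l1_idx=3, l2_idx=1
L1[3] = 1; L2[1][1] = 8

Answer: 8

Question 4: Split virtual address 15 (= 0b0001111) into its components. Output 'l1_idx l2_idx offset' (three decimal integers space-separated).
Answer: 0 1 7

Derivation:
vaddr = 15 = 0b0001111
  top 2 bits -> l1_idx = 0
  next 2 bits -> l2_idx = 1
  bottom 3 bits -> offset = 7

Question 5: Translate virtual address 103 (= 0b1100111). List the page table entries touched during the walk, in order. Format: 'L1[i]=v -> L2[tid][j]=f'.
Answer: L1[3]=1 -> L2[1][0]=74

Derivation:
vaddr = 103 = 0b1100111
Split: l1_idx=3, l2_idx=0, offset=7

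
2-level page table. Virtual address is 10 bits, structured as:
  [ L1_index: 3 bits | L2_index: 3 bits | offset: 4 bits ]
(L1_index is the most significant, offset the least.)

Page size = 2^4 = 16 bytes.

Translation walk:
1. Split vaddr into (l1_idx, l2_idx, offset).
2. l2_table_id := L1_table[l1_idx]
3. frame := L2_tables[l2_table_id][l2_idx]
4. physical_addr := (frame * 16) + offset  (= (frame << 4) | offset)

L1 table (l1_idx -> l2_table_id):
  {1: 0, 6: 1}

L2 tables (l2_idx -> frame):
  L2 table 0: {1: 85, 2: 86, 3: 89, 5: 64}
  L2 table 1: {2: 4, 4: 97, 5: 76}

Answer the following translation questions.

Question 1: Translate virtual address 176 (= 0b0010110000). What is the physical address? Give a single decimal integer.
Answer: 1424

Derivation:
vaddr = 176 = 0b0010110000
Split: l1_idx=1, l2_idx=3, offset=0
L1[1] = 0
L2[0][3] = 89
paddr = 89 * 16 + 0 = 1424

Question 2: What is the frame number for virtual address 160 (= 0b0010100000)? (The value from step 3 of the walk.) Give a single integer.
vaddr = 160: l1_idx=1, l2_idx=2
L1[1] = 0; L2[0][2] = 86

Answer: 86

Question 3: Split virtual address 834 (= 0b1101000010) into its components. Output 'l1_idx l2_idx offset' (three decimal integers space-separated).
Answer: 6 4 2

Derivation:
vaddr = 834 = 0b1101000010
  top 3 bits -> l1_idx = 6
  next 3 bits -> l2_idx = 4
  bottom 4 bits -> offset = 2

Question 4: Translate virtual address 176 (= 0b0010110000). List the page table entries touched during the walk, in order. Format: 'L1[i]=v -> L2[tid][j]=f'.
vaddr = 176 = 0b0010110000
Split: l1_idx=1, l2_idx=3, offset=0

Answer: L1[1]=0 -> L2[0][3]=89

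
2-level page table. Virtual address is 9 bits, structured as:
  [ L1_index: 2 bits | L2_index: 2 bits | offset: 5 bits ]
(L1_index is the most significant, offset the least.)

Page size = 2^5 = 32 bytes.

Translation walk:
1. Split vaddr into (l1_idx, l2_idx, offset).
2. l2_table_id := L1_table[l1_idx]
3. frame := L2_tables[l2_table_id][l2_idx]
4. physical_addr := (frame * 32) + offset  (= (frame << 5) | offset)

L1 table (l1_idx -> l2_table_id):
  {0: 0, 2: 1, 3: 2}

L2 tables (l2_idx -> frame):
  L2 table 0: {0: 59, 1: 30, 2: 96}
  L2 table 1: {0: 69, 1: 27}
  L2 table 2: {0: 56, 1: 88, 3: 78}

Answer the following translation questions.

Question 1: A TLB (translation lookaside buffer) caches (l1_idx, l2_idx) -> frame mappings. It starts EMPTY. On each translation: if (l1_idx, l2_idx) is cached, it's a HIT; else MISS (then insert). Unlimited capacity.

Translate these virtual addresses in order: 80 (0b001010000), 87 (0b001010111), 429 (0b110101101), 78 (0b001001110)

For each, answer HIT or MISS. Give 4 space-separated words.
Answer: MISS HIT MISS HIT

Derivation:
vaddr=80: (0,2) not in TLB -> MISS, insert
vaddr=87: (0,2) in TLB -> HIT
vaddr=429: (3,1) not in TLB -> MISS, insert
vaddr=78: (0,2) in TLB -> HIT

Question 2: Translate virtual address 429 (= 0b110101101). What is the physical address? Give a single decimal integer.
Answer: 2829

Derivation:
vaddr = 429 = 0b110101101
Split: l1_idx=3, l2_idx=1, offset=13
L1[3] = 2
L2[2][1] = 88
paddr = 88 * 32 + 13 = 2829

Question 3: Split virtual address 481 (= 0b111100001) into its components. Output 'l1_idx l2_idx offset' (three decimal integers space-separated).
vaddr = 481 = 0b111100001
  top 2 bits -> l1_idx = 3
  next 2 bits -> l2_idx = 3
  bottom 5 bits -> offset = 1

Answer: 3 3 1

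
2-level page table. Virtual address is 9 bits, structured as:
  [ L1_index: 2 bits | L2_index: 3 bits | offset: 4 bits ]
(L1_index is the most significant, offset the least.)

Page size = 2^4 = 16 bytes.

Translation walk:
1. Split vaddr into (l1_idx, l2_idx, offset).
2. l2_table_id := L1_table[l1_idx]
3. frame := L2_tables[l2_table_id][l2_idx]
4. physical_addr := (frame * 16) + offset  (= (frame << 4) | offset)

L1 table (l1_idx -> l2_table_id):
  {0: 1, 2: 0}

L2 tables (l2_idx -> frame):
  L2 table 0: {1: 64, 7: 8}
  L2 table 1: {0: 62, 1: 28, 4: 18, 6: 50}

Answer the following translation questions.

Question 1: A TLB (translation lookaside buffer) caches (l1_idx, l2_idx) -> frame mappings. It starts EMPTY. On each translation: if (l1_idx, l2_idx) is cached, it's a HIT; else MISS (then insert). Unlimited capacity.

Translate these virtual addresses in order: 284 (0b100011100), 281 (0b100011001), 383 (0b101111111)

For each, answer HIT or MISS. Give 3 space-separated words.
Answer: MISS HIT MISS

Derivation:
vaddr=284: (2,1) not in TLB -> MISS, insert
vaddr=281: (2,1) in TLB -> HIT
vaddr=383: (2,7) not in TLB -> MISS, insert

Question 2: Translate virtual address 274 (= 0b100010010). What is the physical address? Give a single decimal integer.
Answer: 1026

Derivation:
vaddr = 274 = 0b100010010
Split: l1_idx=2, l2_idx=1, offset=2
L1[2] = 0
L2[0][1] = 64
paddr = 64 * 16 + 2 = 1026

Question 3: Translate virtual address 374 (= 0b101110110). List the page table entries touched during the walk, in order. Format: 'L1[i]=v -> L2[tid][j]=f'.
Answer: L1[2]=0 -> L2[0][7]=8

Derivation:
vaddr = 374 = 0b101110110
Split: l1_idx=2, l2_idx=7, offset=6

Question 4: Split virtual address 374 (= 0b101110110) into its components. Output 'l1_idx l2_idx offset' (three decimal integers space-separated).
vaddr = 374 = 0b101110110
  top 2 bits -> l1_idx = 2
  next 3 bits -> l2_idx = 7
  bottom 4 bits -> offset = 6

Answer: 2 7 6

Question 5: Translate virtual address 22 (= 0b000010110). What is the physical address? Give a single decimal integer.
Answer: 454

Derivation:
vaddr = 22 = 0b000010110
Split: l1_idx=0, l2_idx=1, offset=6
L1[0] = 1
L2[1][1] = 28
paddr = 28 * 16 + 6 = 454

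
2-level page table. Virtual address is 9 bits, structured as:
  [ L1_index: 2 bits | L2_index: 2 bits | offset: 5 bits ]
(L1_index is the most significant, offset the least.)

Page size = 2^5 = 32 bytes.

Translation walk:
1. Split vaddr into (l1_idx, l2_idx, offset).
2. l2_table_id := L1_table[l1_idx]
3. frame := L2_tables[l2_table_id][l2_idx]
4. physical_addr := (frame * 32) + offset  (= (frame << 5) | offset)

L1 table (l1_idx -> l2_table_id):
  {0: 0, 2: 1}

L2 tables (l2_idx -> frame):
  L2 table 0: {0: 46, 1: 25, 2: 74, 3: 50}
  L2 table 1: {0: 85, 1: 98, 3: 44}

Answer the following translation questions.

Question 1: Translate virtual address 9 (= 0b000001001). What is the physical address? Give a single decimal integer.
Answer: 1481

Derivation:
vaddr = 9 = 0b000001001
Split: l1_idx=0, l2_idx=0, offset=9
L1[0] = 0
L2[0][0] = 46
paddr = 46 * 32 + 9 = 1481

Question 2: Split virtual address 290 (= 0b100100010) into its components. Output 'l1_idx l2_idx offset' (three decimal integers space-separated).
vaddr = 290 = 0b100100010
  top 2 bits -> l1_idx = 2
  next 2 bits -> l2_idx = 1
  bottom 5 bits -> offset = 2

Answer: 2 1 2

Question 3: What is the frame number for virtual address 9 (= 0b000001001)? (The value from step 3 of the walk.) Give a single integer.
Answer: 46

Derivation:
vaddr = 9: l1_idx=0, l2_idx=0
L1[0] = 0; L2[0][0] = 46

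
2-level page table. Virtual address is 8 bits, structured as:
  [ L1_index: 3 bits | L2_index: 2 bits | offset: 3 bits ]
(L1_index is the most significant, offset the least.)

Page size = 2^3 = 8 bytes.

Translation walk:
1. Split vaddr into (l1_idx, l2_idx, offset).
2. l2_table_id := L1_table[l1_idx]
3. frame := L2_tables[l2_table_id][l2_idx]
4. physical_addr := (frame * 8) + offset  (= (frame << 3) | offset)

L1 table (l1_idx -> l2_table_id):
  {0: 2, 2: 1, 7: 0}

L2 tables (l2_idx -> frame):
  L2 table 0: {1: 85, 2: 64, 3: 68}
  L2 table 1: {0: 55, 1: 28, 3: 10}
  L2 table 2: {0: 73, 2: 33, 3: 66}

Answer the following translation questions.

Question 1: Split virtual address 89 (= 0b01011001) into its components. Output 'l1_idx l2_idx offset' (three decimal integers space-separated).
vaddr = 89 = 0b01011001
  top 3 bits -> l1_idx = 2
  next 2 bits -> l2_idx = 3
  bottom 3 bits -> offset = 1

Answer: 2 3 1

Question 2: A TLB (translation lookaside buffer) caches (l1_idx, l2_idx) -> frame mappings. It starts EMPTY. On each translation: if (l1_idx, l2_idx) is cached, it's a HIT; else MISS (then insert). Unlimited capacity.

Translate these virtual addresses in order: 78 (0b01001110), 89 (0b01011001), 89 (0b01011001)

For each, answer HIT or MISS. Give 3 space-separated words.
Answer: MISS MISS HIT

Derivation:
vaddr=78: (2,1) not in TLB -> MISS, insert
vaddr=89: (2,3) not in TLB -> MISS, insert
vaddr=89: (2,3) in TLB -> HIT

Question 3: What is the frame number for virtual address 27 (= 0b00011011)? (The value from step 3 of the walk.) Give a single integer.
vaddr = 27: l1_idx=0, l2_idx=3
L1[0] = 2; L2[2][3] = 66

Answer: 66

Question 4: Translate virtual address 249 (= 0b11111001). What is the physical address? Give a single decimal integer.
vaddr = 249 = 0b11111001
Split: l1_idx=7, l2_idx=3, offset=1
L1[7] = 0
L2[0][3] = 68
paddr = 68 * 8 + 1 = 545

Answer: 545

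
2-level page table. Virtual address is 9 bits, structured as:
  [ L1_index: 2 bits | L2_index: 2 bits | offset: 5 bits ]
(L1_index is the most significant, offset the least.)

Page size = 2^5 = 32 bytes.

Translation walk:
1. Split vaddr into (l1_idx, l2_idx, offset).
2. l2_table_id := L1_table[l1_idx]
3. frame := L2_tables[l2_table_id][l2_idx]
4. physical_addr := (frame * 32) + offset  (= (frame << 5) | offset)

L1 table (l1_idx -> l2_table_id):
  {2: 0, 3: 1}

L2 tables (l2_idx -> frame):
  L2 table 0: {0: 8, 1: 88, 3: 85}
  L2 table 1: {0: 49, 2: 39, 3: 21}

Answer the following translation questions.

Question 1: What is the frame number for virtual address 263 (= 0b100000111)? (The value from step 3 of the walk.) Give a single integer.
vaddr = 263: l1_idx=2, l2_idx=0
L1[2] = 0; L2[0][0] = 8

Answer: 8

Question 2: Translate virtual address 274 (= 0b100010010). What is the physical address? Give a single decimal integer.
Answer: 274

Derivation:
vaddr = 274 = 0b100010010
Split: l1_idx=2, l2_idx=0, offset=18
L1[2] = 0
L2[0][0] = 8
paddr = 8 * 32 + 18 = 274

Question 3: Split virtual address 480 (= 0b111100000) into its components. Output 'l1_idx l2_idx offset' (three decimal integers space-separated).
vaddr = 480 = 0b111100000
  top 2 bits -> l1_idx = 3
  next 2 bits -> l2_idx = 3
  bottom 5 bits -> offset = 0

Answer: 3 3 0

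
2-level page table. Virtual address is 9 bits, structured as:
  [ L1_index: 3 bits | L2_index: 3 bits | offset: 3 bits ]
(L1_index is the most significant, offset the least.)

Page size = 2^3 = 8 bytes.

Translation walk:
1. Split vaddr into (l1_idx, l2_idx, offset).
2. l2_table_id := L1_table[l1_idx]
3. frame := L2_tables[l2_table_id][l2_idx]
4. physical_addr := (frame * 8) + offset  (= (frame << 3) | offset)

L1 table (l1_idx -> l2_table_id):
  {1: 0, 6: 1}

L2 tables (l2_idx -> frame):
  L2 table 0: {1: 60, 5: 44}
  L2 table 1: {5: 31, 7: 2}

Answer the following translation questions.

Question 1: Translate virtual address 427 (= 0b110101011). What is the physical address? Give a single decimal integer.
Answer: 251

Derivation:
vaddr = 427 = 0b110101011
Split: l1_idx=6, l2_idx=5, offset=3
L1[6] = 1
L2[1][5] = 31
paddr = 31 * 8 + 3 = 251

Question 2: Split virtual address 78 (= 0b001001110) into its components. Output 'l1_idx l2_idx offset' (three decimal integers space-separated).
vaddr = 78 = 0b001001110
  top 3 bits -> l1_idx = 1
  next 3 bits -> l2_idx = 1
  bottom 3 bits -> offset = 6

Answer: 1 1 6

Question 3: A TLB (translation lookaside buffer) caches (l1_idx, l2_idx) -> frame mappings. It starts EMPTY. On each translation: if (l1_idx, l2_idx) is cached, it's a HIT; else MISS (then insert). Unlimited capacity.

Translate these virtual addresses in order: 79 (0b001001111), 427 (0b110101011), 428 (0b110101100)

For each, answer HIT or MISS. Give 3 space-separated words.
vaddr=79: (1,1) not in TLB -> MISS, insert
vaddr=427: (6,5) not in TLB -> MISS, insert
vaddr=428: (6,5) in TLB -> HIT

Answer: MISS MISS HIT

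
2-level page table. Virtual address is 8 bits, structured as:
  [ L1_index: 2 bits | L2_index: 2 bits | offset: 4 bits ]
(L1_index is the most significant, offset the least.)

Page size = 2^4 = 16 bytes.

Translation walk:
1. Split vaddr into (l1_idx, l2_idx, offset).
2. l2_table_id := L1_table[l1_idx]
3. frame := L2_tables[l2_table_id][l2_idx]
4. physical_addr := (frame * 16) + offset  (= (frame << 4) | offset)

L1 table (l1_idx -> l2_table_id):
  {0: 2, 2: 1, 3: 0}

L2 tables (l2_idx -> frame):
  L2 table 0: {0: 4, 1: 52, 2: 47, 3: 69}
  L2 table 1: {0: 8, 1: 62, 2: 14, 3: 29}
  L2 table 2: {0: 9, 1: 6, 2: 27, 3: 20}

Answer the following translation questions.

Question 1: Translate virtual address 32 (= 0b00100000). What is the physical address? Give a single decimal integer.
vaddr = 32 = 0b00100000
Split: l1_idx=0, l2_idx=2, offset=0
L1[0] = 2
L2[2][2] = 27
paddr = 27 * 16 + 0 = 432

Answer: 432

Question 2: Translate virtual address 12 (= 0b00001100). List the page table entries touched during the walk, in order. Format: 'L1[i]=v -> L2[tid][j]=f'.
Answer: L1[0]=2 -> L2[2][0]=9

Derivation:
vaddr = 12 = 0b00001100
Split: l1_idx=0, l2_idx=0, offset=12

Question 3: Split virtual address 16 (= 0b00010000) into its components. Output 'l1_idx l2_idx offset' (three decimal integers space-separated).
Answer: 0 1 0

Derivation:
vaddr = 16 = 0b00010000
  top 2 bits -> l1_idx = 0
  next 2 bits -> l2_idx = 1
  bottom 4 bits -> offset = 0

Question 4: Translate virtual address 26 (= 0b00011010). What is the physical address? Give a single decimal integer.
vaddr = 26 = 0b00011010
Split: l1_idx=0, l2_idx=1, offset=10
L1[0] = 2
L2[2][1] = 6
paddr = 6 * 16 + 10 = 106

Answer: 106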